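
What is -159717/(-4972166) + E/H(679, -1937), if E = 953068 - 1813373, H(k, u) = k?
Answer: -4277470822787/3376100714 ≈ -1267.0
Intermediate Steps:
E = -860305
-159717/(-4972166) + E/H(679, -1937) = -159717/(-4972166) - 860305/679 = -159717*(-1/4972166) - 860305*1/679 = 159717/4972166 - 860305/679 = -4277470822787/3376100714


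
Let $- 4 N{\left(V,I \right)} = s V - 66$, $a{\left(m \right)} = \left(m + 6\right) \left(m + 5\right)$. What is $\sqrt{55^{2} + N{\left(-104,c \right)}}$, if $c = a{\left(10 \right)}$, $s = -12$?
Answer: $\frac{\sqrt{10918}}{2} \approx 52.245$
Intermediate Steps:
$a{\left(m \right)} = \left(5 + m\right) \left(6 + m\right)$ ($a{\left(m \right)} = \left(6 + m\right) \left(5 + m\right) = \left(5 + m\right) \left(6 + m\right)$)
$c = 240$ ($c = 30 + 10^{2} + 11 \cdot 10 = 30 + 100 + 110 = 240$)
$N{\left(V,I \right)} = \frac{33}{2} + 3 V$ ($N{\left(V,I \right)} = - \frac{- 12 V - 66}{4} = - \frac{-66 - 12 V}{4} = \frac{33}{2} + 3 V$)
$\sqrt{55^{2} + N{\left(-104,c \right)}} = \sqrt{55^{2} + \left(\frac{33}{2} + 3 \left(-104\right)\right)} = \sqrt{3025 + \left(\frac{33}{2} - 312\right)} = \sqrt{3025 - \frac{591}{2}} = \sqrt{\frac{5459}{2}} = \frac{\sqrt{10918}}{2}$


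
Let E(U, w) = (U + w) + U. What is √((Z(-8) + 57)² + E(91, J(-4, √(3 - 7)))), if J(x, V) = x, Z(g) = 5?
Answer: √4022 ≈ 63.419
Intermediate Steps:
E(U, w) = w + 2*U
√((Z(-8) + 57)² + E(91, J(-4, √(3 - 7)))) = √((5 + 57)² + (-4 + 2*91)) = √(62² + (-4 + 182)) = √(3844 + 178) = √4022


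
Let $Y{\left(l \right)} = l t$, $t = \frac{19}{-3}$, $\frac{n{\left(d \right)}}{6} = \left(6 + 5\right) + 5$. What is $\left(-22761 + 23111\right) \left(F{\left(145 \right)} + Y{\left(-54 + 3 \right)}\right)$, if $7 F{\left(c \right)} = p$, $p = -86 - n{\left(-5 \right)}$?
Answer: $103950$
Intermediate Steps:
$n{\left(d \right)} = 96$ ($n{\left(d \right)} = 6 \left(\left(6 + 5\right) + 5\right) = 6 \left(11 + 5\right) = 6 \cdot 16 = 96$)
$t = - \frac{19}{3}$ ($t = 19 \left(- \frac{1}{3}\right) = - \frac{19}{3} \approx -6.3333$)
$p = -182$ ($p = -86 - 96 = -182$)
$Y{\left(l \right)} = - \frac{19 l}{3}$ ($Y{\left(l \right)} = l \left(- \frac{19}{3}\right) = - \frac{19 l}{3}$)
$F{\left(c \right)} = -26$ ($F{\left(c \right)} = \frac{1}{7} \left(-182\right) = -26$)
$\left(-22761 + 23111\right) \left(F{\left(145 \right)} + Y{\left(-54 + 3 \right)}\right) = \left(-22761 + 23111\right) \left(-26 - \frac{19 \left(-54 + 3\right)}{3}\right) = 350 \left(-26 - -323\right) = 350 \left(-26 + 323\right) = 350 \cdot 297 = 103950$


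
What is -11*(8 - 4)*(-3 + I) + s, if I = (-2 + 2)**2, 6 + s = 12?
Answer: 138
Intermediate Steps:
s = 6 (s = -6 + 12 = 6)
I = 0 (I = 0**2 = 0)
-11*(8 - 4)*(-3 + I) + s = -11*(8 - 4)*(-3 + 0) + 6 = -44*(-3) + 6 = -11*(-12) + 6 = 132 + 6 = 138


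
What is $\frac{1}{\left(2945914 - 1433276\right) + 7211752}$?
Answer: $\frac{1}{8724390} \approx 1.1462 \cdot 10^{-7}$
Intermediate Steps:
$\frac{1}{\left(2945914 - 1433276\right) + 7211752} = \frac{1}{1512638 + 7211752} = \frac{1}{8724390}$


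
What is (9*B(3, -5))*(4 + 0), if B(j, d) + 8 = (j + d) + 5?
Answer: -180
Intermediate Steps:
B(j, d) = -3 + d + j (B(j, d) = -8 + ((j + d) + 5) = -8 + ((d + j) + 5) = -8 + (5 + d + j) = -3 + d + j)
(9*B(3, -5))*(4 + 0) = (9*(-3 - 5 + 3))*(4 + 0) = (9*(-5))*4 = -45*4 = -180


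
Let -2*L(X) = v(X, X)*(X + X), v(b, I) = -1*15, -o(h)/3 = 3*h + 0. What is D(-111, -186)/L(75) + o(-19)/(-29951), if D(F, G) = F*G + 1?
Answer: 618205922/33694875 ≈ 18.347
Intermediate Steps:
o(h) = -9*h (o(h) = -3*(3*h + 0) = -9*h)
D(F, G) = 1 + F*G
v(b, I) = -15
L(X) = 15*X (L(X) = -(-15)*(X + X)/2 = -(-15)*2*X/2 = -(-15)*X = 15*X)
D(-111, -186)/L(75) + o(-19)/(-29951) = (1 - 111*(-186))/((15*75)) - 9*(-19)/(-29951) = (1 + 20646)/1125 + 171*(-1/29951) = 20647*(1/1125) - 171/29951 = 20647/1125 - 171/29951 = 618205922/33694875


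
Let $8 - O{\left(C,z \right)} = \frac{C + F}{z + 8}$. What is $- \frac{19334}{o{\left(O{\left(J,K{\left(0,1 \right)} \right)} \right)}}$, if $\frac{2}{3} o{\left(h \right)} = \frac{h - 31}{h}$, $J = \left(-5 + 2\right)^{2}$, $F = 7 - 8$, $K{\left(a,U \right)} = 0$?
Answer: $\frac{67669}{18} \approx 3759.4$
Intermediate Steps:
$F = -1$
$J = 9$ ($J = \left(-3\right)^{2} = 9$)
$O{\left(C,z \right)} = 8 - \frac{-1 + C}{8 + z}$ ($O{\left(C,z \right)} = 8 - \frac{C - 1}{z + 8} = 8 - \frac{-1 + C}{8 + z}$)
$o{\left(h \right)} = \frac{3 \left(-31 + h\right)}{2 h}$ ($o{\left(h \right)} = \frac{3 \frac{h - 31}{h}}{2} = \frac{3 \frac{-31 + h}{h}}{2} = \frac{3 \left(-31 + h\right)}{2 h}$)
$- \frac{19334}{o{\left(O{\left(J,K{\left(0,1 \right)} \right)} \right)}} = - \frac{19334}{\frac{3}{2} \frac{1}{\frac{1}{8 + 0} \left(65 - 9 + 8 \cdot 0\right)} \left(-31 + \frac{65 - 9 + 8 \cdot 0}{8 + 0}\right)} = - \frac{19334}{\frac{3}{2} \frac{1}{\frac{1}{8} \left(65 - 9 + 0\right)} \left(-31 + \frac{65 - 9 + 0}{8}\right)} = - \frac{19334}{\frac{3}{2} \frac{1}{\frac{1}{8} \cdot 56} \left(-31 + \frac{1}{8} \cdot 56\right)} = - \frac{19334}{\frac{3}{2} \cdot \frac{1}{7} \left(-31 + 7\right)} = - \frac{19334}{\frac{3}{2} \cdot \frac{1}{7} \left(-24\right)} = - \frac{19334}{- \frac{36}{7}} = \left(-19334\right) \left(- \frac{7}{36}\right) = \frac{67669}{18}$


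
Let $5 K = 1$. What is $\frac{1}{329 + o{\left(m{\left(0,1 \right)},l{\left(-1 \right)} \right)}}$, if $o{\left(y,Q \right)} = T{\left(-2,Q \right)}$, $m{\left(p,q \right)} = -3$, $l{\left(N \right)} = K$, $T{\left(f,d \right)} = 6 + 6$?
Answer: $\frac{1}{341} \approx 0.0029326$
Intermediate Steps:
$T{\left(f,d \right)} = 12$
$K = \frac{1}{5}$ ($K = \frac{1}{5} \cdot 1 = \frac{1}{5} \approx 0.2$)
$l{\left(N \right)} = \frac{1}{5}$
$o{\left(y,Q \right)} = 12$
$\frac{1}{329 + o{\left(m{\left(0,1 \right)},l{\left(-1 \right)} \right)}} = \frac{1}{329 + 12} = \frac{1}{341}$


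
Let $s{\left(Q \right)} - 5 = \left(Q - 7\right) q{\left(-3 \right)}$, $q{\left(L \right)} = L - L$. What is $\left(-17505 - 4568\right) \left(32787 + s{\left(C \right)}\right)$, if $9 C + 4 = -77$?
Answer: $-723817816$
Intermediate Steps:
$C = -9$ ($C = - \frac{4}{9} + \frac{1}{9} \left(-77\right) = - \frac{4}{9} - \frac{77}{9} = -9$)
$q{\left(L \right)} = 0$
$s{\left(Q \right)} = 5$ ($s{\left(Q \right)} = 5 + \left(Q - 7\right) 0 = 5 + \left(-7 + Q\right) 0 = 5 + 0 = 5$)
$\left(-17505 - 4568\right) \left(32787 + s{\left(C \right)}\right) = \left(-17505 - 4568\right) \left(32787 + 5\right) = \left(-17505 - 4568\right) 32792 = \left(-22073\right) 32792 = -723817816$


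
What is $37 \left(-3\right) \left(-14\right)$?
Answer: $1554$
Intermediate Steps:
$37 \left(-3\right) \left(-14\right) = \left(-111\right) \left(-14\right) = 1554$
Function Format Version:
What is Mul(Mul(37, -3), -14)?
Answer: 1554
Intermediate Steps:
Mul(Mul(37, -3), -14) = Mul(-111, -14) = 1554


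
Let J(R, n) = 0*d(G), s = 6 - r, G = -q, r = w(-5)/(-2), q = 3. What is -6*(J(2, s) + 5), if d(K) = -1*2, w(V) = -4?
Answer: -30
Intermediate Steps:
r = 2 (r = -4/(-2) = -4*(-½) = 2)
G = -3 (G = -1*3 = -3)
s = 4 (s = 6 - 1*2 = 6 - 2 = 4)
d(K) = -2
J(R, n) = 0 (J(R, n) = 0*(-2) = 0)
-6*(J(2, s) + 5) = -6*(0 + 5) = -6*5 = -30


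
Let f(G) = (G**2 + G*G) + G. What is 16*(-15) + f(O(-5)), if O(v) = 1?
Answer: -237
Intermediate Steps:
f(G) = G + 2*G**2 (f(G) = (G**2 + G**2) + G = 2*G**2 + G = G + 2*G**2)
16*(-15) + f(O(-5)) = 16*(-15) + 1*(1 + 2*1) = -240 + 1*(1 + 2) = -240 + 1*3 = -240 + 3 = -237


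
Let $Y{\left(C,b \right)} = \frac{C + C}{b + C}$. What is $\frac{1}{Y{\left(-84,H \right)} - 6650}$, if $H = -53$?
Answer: $- \frac{137}{910882} \approx -0.0001504$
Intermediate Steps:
$Y{\left(C,b \right)} = \frac{2 C}{C + b}$
$\frac{1}{Y{\left(-84,H \right)} - 6650} = \frac{1}{2 \left(-84\right) \frac{1}{-84 - 53} - 6650} = \frac{1}{2 \left(-84\right) \frac{1}{-137} - 6650} = \frac{1}{2 \left(-84\right) \left(- \frac{1}{137}\right) - 6650} = \frac{1}{\frac{168}{137} - 6650} = \frac{1}{- \frac{910882}{137}} = - \frac{137}{910882}$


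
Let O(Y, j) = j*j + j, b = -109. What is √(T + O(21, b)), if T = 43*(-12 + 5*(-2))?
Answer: √10826 ≈ 104.05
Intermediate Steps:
O(Y, j) = j + j² (O(Y, j) = j² + j = j + j²)
T = -946 (T = 43*(-12 - 10) = 43*(-22) = -946)
√(T + O(21, b)) = √(-946 - 109*(1 - 109)) = √(-946 - 109*(-108)) = √(-946 + 11772) = √10826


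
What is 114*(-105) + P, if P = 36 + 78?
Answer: -11856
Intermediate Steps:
P = 114
114*(-105) + P = 114*(-105) + 114 = -11970 + 114 = -11856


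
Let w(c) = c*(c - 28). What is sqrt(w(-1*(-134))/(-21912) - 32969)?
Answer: I*sqrt(989369161374)/5478 ≈ 181.58*I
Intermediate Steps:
w(c) = c*(-28 + c)
sqrt(w(-1*(-134))/(-21912) - 32969) = sqrt(((-1*(-134))*(-28 - 1*(-134)))/(-21912) - 32969) = sqrt((134*(-28 + 134))*(-1/21912) - 32969) = sqrt((134*106)*(-1/21912) - 32969) = sqrt(14204*(-1/21912) - 32969) = sqrt(-3551/5478 - 32969) = sqrt(-180607733/5478) = I*sqrt(989369161374)/5478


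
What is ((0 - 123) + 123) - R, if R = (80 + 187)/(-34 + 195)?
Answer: -267/161 ≈ -1.6584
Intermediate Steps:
R = 267/161 ≈ 1.6584
((0 - 123) + 123) - R = ((0 - 123) + 123) - 1*267/161 = (-123 + 123) - 267/161 = 0 - 267/161 = -267/161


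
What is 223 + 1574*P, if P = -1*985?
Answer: -1550167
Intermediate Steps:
P = -985
223 + 1574*P = 223 + 1574*(-985) = 223 - 1550390 = -1550167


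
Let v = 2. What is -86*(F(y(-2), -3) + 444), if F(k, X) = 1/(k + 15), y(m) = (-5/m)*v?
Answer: -381883/10 ≈ -38188.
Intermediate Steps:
y(m) = -10/m (y(m) = -5/m*2 = -10/m)
F(k, X) = 1/(15 + k)
-86*(F(y(-2), -3) + 444) = -86*(1/(15 - 10/(-2)) + 444) = -86*(1/(15 - 10*(-½)) + 444) = -86*(1/(15 + 5) + 444) = -86*(1/20 + 444) = -86*8881/20 = -381883/10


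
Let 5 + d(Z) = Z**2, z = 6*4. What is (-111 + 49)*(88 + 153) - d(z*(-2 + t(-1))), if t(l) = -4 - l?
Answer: -29337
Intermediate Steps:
z = 24
d(Z) = -5 + Z**2
(-111 + 49)*(88 + 153) - d(z*(-2 + t(-1))) = (-111 + 49)*(88 + 153) - (-5 + (24*(-2 + (-4 - 1*(-1))))**2) = -62*241 - (-5 + (24*(-2 + (-4 + 1)))**2) = -14942 - (-5 + (24*(-2 - 3))**2) = -14942 - (-5 + (24*(-5))**2) = -14942 - (-5 + (-120)**2) = -14942 - (-5 + 14400) = -14942 - 1*14395 = -14942 - 14395 = -29337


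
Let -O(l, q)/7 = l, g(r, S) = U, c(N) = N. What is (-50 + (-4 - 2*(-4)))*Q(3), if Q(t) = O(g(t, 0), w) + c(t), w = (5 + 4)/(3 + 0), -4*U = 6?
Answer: -621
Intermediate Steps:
U = -3/2 (U = -1/4*6 = -3/2 ≈ -1.5000)
g(r, S) = -3/2
w = 3 (w = 9/3 = 9*(1/3) = 3)
O(l, q) = -7*l
Q(t) = 21/2 + t (Q(t) = -7*(-3/2) + t = 21/2 + t)
(-50 + (-4 - 2*(-4)))*Q(3) = (-50 + (-4 - 2*(-4)))*(21/2 + 3) = (-50 + (-4 + 8))*(27/2) = (-50 + 4)*(27/2) = -46*27/2 = -621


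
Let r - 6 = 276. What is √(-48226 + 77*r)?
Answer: 4*I*√1657 ≈ 162.82*I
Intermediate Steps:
r = 282 (r = 6 + 276 = 282)
√(-48226 + 77*r) = √(-48226 + 77*282) = √(-48226 + 21714) = √(-26512) = 4*I*√1657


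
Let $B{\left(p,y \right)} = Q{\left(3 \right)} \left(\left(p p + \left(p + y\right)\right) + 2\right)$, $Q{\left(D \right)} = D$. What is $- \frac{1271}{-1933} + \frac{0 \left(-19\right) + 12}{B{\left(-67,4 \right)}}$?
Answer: $\frac{1408930}{2139831} \approx 0.65843$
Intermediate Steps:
$B{\left(p,y \right)} = 6 + 3 p + 3 y + 3 p^{2}$ ($B{\left(p,y \right)} = 3 \left(\left(p p + \left(p + y\right)\right) + 2\right) = 3 \left(\left(p^{2} + \left(p + y\right)\right) + 2\right) = 3 \left(\left(p + y + p^{2}\right) + 2\right) = 3 \left(2 + p + y + p^{2}\right) = 6 + 3 p + 3 y + 3 p^{2}$)
$- \frac{1271}{-1933} + \frac{0 \left(-19\right) + 12}{B{\left(-67,4 \right)}} = - \frac{1271}{-1933} + \frac{0 \left(-19\right) + 12}{6 + 3 \left(-67\right) + 3 \cdot 4 + 3 \left(-67\right)^{2}} = \left(-1271\right) \left(- \frac{1}{1933}\right) + \frac{0 + 12}{6 - 201 + 12 + 3 \cdot 4489} = \frac{1271}{1933} + \frac{12}{6 - 201 + 12 + 13467} = \frac{1271}{1933} + \frac{12}{13284} = \frac{1271}{1933} + 12 \cdot \frac{1}{13284} = \frac{1271}{1933} + \frac{1}{1107} = \frac{1408930}{2139831}$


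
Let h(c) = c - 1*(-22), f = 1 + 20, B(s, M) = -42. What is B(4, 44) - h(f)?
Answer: -85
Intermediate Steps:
f = 21
h(c) = 22 + c (h(c) = c + 22 = 22 + c)
B(4, 44) - h(f) = -42 - (22 + 21) = -42 - 1*43 = -42 - 43 = -85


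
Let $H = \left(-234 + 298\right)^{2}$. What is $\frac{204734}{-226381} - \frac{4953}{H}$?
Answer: $- \frac{1959855557}{927256576} \approx -2.1136$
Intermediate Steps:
$H = 4096$ ($H = 64^{2} = 4096$)
$\frac{204734}{-226381} - \frac{4953}{H} = \frac{204734}{-226381} - \frac{4953}{4096} = 204734 \left(- \frac{1}{226381}\right) - \frac{4953}{4096} = - \frac{204734}{226381} - \frac{4953}{4096} = - \frac{1959855557}{927256576}$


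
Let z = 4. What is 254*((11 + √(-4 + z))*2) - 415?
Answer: 5173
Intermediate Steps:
254*((11 + √(-4 + z))*2) - 415 = 254*((11 + √(-4 + 4))*2) - 415 = 254*((11 + √0)*2) - 415 = 254*((11 + 0)*2) - 415 = 254*(11*2) - 415 = 254*22 - 415 = 5588 - 415 = 5173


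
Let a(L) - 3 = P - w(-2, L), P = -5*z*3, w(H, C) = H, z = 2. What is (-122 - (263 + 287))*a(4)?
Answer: 16800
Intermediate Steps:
P = -30 (P = -5*2*3 = -10*3 = -30)
a(L) = -25 (a(L) = 3 + (-30 - 1*(-2)) = 3 + (-30 + 2) = 3 - 28 = -25)
(-122 - (263 + 287))*a(4) = (-122 - (263 + 287))*(-25) = (-122 - 1*550)*(-25) = (-122 - 550)*(-25) = -672*(-25) = 16800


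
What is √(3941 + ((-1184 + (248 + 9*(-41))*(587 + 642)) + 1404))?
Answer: 2*I*√36137 ≈ 380.19*I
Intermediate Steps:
√(3941 + ((-1184 + (248 + 9*(-41))*(587 + 642)) + 1404)) = √(3941 + ((-1184 + (248 - 369)*1229) + 1404)) = √(3941 + ((-1184 - 121*1229) + 1404)) = √(3941 + ((-1184 - 148709) + 1404)) = √(3941 + (-149893 + 1404)) = √(3941 - 148489) = √(-144548) = 2*I*√36137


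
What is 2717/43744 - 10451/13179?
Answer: -421361201/576502176 ≈ -0.73089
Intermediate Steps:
2717/43744 - 10451/13179 = -421361201/576502176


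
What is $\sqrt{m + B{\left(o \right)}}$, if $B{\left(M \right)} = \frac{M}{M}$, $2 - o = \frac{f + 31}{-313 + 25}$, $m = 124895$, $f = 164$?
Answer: $4 \sqrt{7806} \approx 353.41$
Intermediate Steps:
$o = \frac{257}{96}$ ($o = 2 - \frac{164 + 31}{-313 + 25} = 2 - \frac{195}{-288} = 2 - 195 \left(- \frac{1}{288}\right) = 2 - - \frac{65}{96} = 2 + \frac{65}{96} = \frac{257}{96} \approx 2.6771$)
$B{\left(M \right)} = 1$
$\sqrt{m + B{\left(o \right)}} = \sqrt{124895 + 1} = \sqrt{124896} = 4 \sqrt{7806}$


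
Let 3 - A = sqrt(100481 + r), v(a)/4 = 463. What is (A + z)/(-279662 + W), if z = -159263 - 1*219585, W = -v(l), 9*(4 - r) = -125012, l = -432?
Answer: 378845/281514 + sqrt(1029377)/844542 ≈ 1.3469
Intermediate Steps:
r = 125048/9 (r = 4 - 1/9*(-125012) = 4 + 125012/9 = 125048/9 ≈ 13894.)
v(a) = 1852 (v(a) = 4*463 = 1852)
A = 3 - sqrt(1029377)/3 (A = 3 - sqrt(100481 + 125048/9) = 3 - sqrt(1029377/9) = 3 - sqrt(1029377)/3 ≈ -335.19)
W = -1852 (W = -1*1852 = -1852)
z = -378848 (z = -159263 - 219585 = -378848)
(A + z)/(-279662 + W) = ((3 - sqrt(1029377)/3) - 378848)/(-279662 - 1852) = (-378845 - sqrt(1029377)/3)/(-281514) = (-378845 - sqrt(1029377)/3)*(-1/281514) = 378845/281514 + sqrt(1029377)/844542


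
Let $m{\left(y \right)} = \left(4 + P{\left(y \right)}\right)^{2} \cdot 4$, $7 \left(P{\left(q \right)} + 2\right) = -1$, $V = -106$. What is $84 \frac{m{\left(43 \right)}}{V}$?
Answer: $- \frac{4056}{371} \approx -10.933$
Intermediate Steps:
$P{\left(q \right)} = - \frac{15}{7}$ ($P{\left(q \right)} = -2 + \frac{1}{7} \left(-1\right) = -2 - \frac{1}{7} = - \frac{15}{7}$)
$m{\left(y \right)} = \frac{676}{49}$ ($m{\left(y \right)} = \left(4 - \frac{15}{7}\right)^{2} \cdot 4 = \left(\frac{13}{7}\right)^{2} \cdot 4 = \frac{169}{49} \cdot 4 = \frac{676}{49}$)
$84 \frac{m{\left(43 \right)}}{V} = 84 \frac{676}{49 \left(-106\right)} = 84 \cdot \frac{676}{49} \left(- \frac{1}{106}\right) = 84 \left(- \frac{338}{2597}\right) = - \frac{4056}{371}$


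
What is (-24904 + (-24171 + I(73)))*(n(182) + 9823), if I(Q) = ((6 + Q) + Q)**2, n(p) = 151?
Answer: -259034754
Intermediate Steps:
I(Q) = (6 + 2*Q)**2
(-24904 + (-24171 + I(73)))*(n(182) + 9823) = (-24904 + (-24171 + 4*(3 + 73)**2))*(151 + 9823) = (-24904 + (-24171 + 4*76**2))*9974 = (-24904 + (-24171 + 4*5776))*9974 = (-24904 + (-24171 + 23104))*9974 = (-24904 - 1067)*9974 = -25971*9974 = -259034754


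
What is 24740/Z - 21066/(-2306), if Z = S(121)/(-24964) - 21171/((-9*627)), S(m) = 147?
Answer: 1341319552849533/202806290473 ≈ 6613.8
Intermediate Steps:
Z = 175894441/46957284 (Z = 147/(-24964) - 21171/((-9*627)) = 147*(-1/24964) - 21171/(-5643) = -147/24964 - 21171*(-1/5643) = -147/24964 + 7057/1881 = 175894441/46957284 ≈ 3.7458)
24740/Z - 21066/(-2306) = 24740/(175894441/46957284) - 21066/(-2306) = 24740*(46957284/175894441) - 21066*(-1/2306) = 1161723206160/175894441 + 10533/1153 = 1341319552849533/202806290473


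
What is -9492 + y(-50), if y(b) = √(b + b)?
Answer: -9492 + 10*I ≈ -9492.0 + 10.0*I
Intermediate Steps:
y(b) = √2*√b (y(b) = √(2*b) = √2*√b)
-9492 + y(-50) = -9492 + √2*√(-50) = -9492 + √2*(5*I*√2) = -9492 + 10*I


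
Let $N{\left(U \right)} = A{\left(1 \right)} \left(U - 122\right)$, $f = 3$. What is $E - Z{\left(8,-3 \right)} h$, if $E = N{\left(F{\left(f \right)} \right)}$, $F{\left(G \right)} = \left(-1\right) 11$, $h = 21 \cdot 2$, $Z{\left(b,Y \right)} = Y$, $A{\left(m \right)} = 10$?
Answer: $-1204$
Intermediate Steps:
$h = 42$
$F{\left(G \right)} = -11$
$N{\left(U \right)} = -1220 + 10 U$ ($N{\left(U \right)} = 10 \left(U - 122\right) = 10 \left(-122 + U\right) = -1220 + 10 U$)
$E = -1330$ ($E = -1220 + 10 \left(-11\right) = -1220 - 110 = -1330$)
$E - Z{\left(8,-3 \right)} h = -1330 - \left(-3\right) 42 = -1330 - -126 = -1330 + 126 = -1204$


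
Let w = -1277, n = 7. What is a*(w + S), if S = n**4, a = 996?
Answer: 1119504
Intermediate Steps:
S = 2401 (S = 7**4 = 2401)
a*(w + S) = 996*(-1277 + 2401) = 996*1124 = 1119504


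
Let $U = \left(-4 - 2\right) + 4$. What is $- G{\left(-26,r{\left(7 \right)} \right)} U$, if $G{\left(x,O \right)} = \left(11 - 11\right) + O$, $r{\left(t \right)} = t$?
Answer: $14$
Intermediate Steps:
$U = -2$ ($U = -6 + 4 = -2$)
$G{\left(x,O \right)} = O$ ($G{\left(x,O \right)} = \left(11 - 11\right) + O = 0 + O = O$)
$- G{\left(-26,r{\left(7 \right)} \right)} U = \left(-1\right) 7 \left(-2\right) = \left(-7\right) \left(-2\right) = 14$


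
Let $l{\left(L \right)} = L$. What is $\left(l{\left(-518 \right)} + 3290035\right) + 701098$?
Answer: $3990615$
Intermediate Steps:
$\left(l{\left(-518 \right)} + 3290035\right) + 701098 = \left(-518 + 3290035\right) + 701098 = 3289517 + 701098 = 3990615$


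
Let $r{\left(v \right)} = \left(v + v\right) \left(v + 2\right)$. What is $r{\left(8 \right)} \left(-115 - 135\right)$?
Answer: $-40000$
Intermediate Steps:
$r{\left(v \right)} = 2 v \left(2 + v\right)$
$r{\left(8 \right)} \left(-115 - 135\right) = 2 \cdot 8 \left(2 + 8\right) \left(-115 - 135\right) = 2 \cdot 8 \cdot 10 \left(-250\right) = 160 \left(-250\right) = -40000$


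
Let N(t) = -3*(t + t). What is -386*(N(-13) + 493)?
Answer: -220406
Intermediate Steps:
N(t) = -6*t
-386*(N(-13) + 493) = -386*(-6*(-13) + 493) = -386*(78 + 493) = -386*571 = -220406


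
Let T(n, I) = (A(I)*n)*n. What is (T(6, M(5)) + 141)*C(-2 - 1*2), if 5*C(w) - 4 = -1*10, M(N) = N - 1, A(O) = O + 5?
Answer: -558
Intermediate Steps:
A(O) = 5 + O
M(N) = -1 + N
C(w) = -6/5 (C(w) = 4/5 + (-1*10)/5 = 4/5 + (1/5)*(-10) = 4/5 - 2 = -6/5)
T(n, I) = n**2*(5 + I) (T(n, I) = ((5 + I)*n)*n = (n*(5 + I))*n = n**2*(5 + I))
(T(6, M(5)) + 141)*C(-2 - 1*2) = (6**2*(5 + (-1 + 5)) + 141)*(-6/5) = (36*(5 + 4) + 141)*(-6/5) = (36*9 + 141)*(-6/5) = (324 + 141)*(-6/5) = 465*(-6/5) = -558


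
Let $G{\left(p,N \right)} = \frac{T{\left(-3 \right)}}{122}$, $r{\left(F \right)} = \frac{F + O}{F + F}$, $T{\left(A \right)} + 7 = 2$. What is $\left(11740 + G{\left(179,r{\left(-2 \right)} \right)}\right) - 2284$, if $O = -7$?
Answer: $\frac{1153627}{122} \approx 9456.0$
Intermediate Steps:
$T{\left(A \right)} = -5$ ($T{\left(A \right)} = -7 + 2 = -5$)
$r{\left(F \right)} = \frac{-7 + F}{2 F}$ ($r{\left(F \right)} = \frac{F - 7}{F + F} = \frac{-7 + F}{2 F}$)
$G{\left(p,N \right)} = - \frac{5}{122}$
$\left(11740 + G{\left(179,r{\left(-2 \right)} \right)}\right) - 2284 = \left(11740 - \frac{5}{122}\right) - 2284 = \frac{1432275}{122} - 2284 = \frac{1153627}{122}$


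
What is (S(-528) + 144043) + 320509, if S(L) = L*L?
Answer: 743336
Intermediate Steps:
S(L) = L²
(S(-528) + 144043) + 320509 = ((-528)² + 144043) + 320509 = (278784 + 144043) + 320509 = 422827 + 320509 = 743336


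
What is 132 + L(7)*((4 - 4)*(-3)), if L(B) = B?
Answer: 132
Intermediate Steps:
132 + L(7)*((4 - 4)*(-3)) = 132 + 7*((4 - 4)*(-3)) = 132 + 7*(0*(-3)) = 132 + 7*0 = 132 + 0 = 132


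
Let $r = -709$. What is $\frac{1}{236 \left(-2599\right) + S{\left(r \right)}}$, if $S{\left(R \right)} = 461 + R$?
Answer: $- \frac{1}{613612} \approx -1.6297 \cdot 10^{-6}$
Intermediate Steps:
$\frac{1}{236 \left(-2599\right) + S{\left(r \right)}} = \frac{1}{236 \left(-2599\right) + \left(461 - 709\right)} = \frac{1}{-613364 - 248} = \frac{1}{-613612} = - \frac{1}{613612}$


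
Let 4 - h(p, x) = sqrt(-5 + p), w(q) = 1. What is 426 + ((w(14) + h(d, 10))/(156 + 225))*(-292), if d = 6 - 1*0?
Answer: 161138/381 ≈ 422.93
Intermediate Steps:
d = 6 (d = 6 + 0 = 6)
h(p, x) = 4 - sqrt(-5 + p)
426 + ((w(14) + h(d, 10))/(156 + 225))*(-292) = 426 + ((1 + (4 - sqrt(-5 + 6)))/(156 + 225))*(-292) = 426 + ((1 + (4 - sqrt(1)))/381)*(-292) = 426 + ((1 + (4 - 1*1))*(1/381))*(-292) = 426 + ((1 + (4 - 1))*(1/381))*(-292) = 426 + ((1 + 3)*(1/381))*(-292) = 426 + (4*(1/381))*(-292) = 426 + (4/381)*(-292) = 426 - 1168/381 = 161138/381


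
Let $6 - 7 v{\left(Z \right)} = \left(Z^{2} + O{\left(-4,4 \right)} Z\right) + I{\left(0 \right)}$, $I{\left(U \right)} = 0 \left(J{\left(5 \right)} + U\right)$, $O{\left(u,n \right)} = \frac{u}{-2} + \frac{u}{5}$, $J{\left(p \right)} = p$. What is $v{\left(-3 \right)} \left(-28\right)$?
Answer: $- \frac{12}{5} \approx -2.4$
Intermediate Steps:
$O{\left(u,n \right)} = - \frac{3 u}{10}$ ($O{\left(u,n \right)} = u \left(- \frac{1}{2}\right) + u \frac{1}{5} = - \frac{u}{2} + \frac{u}{5} = - \frac{3 u}{10}$)
$I{\left(U \right)} = 0$ ($I{\left(U \right)} = 0 \left(5 + U\right) = 0$)
$v{\left(Z \right)} = \frac{6}{7} - \frac{6 Z}{35} - \frac{Z^{2}}{7}$ ($v{\left(Z \right)} = \frac{6}{7} - \frac{\left(Z^{2} + \left(- \frac{3}{10}\right) \left(-4\right) Z\right) + 0}{7} = \frac{6}{7} - \frac{\left(Z^{2} + \frac{6 Z}{5}\right) + 0}{7} = \frac{6}{7} - \frac{Z^{2} + \frac{6 Z}{5}}{7} = \frac{6}{7} - \left(\frac{Z^{2}}{7} + \frac{6 Z}{35}\right) = \frac{6}{7} - \frac{6 Z}{35} - \frac{Z^{2}}{7}$)
$v{\left(-3 \right)} \left(-28\right) = \left(\frac{6}{7} - - \frac{18}{35} - \frac{\left(-3\right)^{2}}{7}\right) \left(-28\right) = \left(\frac{6}{7} + \frac{18}{35} - \frac{9}{7}\right) \left(-28\right) = \frac{3}{35} \left(-28\right) = - \frac{12}{5}$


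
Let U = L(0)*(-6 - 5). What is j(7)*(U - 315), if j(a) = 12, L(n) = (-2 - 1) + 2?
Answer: -3648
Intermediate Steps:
L(n) = -1 (L(n) = -3 + 2 = -1)
U = 11 (U = -(-6 - 5) = -1*(-11) = 11)
j(7)*(U - 315) = 12*(11 - 315) = 12*(-304) = -3648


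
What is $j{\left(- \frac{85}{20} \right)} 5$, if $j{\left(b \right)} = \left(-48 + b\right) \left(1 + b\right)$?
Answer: $\frac{13585}{16} \approx 849.06$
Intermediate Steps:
$j{\left(b \right)} = \left(1 + b\right) \left(-48 + b\right)$
$j{\left(- \frac{85}{20} \right)} 5 = \left(-48 + \left(- \frac{85}{20}\right)^{2} - 47 \left(- \frac{85}{20}\right)\right) 5 = \left(-48 + \left(\left(-85\right) \frac{1}{20}\right)^{2} - 47 \left(\left(-85\right) \frac{1}{20}\right)\right) 5 = \left(-48 + \left(- \frac{17}{4}\right)^{2} - - \frac{799}{4}\right) 5 = \left(-48 + \frac{289}{16} + \frac{799}{4}\right) 5 = \frac{2717}{16} \cdot 5 = \frac{13585}{16}$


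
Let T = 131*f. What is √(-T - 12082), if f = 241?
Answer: I*√43653 ≈ 208.93*I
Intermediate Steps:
T = 31571 (T = 131*241 = 31571)
√(-T - 12082) = √(-1*31571 - 12082) = √(-31571 - 12082) = √(-43653) = I*√43653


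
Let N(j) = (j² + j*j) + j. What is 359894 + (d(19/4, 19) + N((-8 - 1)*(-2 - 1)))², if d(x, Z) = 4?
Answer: 2577015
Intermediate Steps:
N(j) = j + 2*j² (N(j) = (j² + j²) + j = 2*j² + j = j + 2*j²)
359894 + (d(19/4, 19) + N((-8 - 1)*(-2 - 1)))² = 359894 + (4 + ((-8 - 1)*(-2 - 1))*(1 + 2*((-8 - 1)*(-2 - 1))))² = 359894 + (4 + (-9*(-3))*(1 + 2*(-9*(-3))))² = 359894 + (4 + 27*(1 + 2*27))² = 359894 + (4 + 27*(1 + 54))² = 359894 + (4 + 27*55)² = 359894 + (4 + 1485)² = 359894 + 1489² = 359894 + 2217121 = 2577015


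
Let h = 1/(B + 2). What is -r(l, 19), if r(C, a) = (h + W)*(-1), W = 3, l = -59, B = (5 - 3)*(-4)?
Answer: 17/6 ≈ 2.8333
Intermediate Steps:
B = -8 (B = 2*(-4) = -8)
h = -⅙ (h = 1/(-8 + 2) = 1/(-6) = -⅙ ≈ -0.16667)
r(C, a) = -17/6 (r(C, a) = (-⅙ + 3)*(-1) = (17/6)*(-1) = -17/6)
-r(l, 19) = -1*(-17/6) = 17/6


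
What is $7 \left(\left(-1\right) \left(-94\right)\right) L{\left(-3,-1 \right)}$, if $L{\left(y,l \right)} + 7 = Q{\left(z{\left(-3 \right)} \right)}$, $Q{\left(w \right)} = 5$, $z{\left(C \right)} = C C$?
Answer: $-1316$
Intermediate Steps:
$z{\left(C \right)} = C^{2}$
$L{\left(y,l \right)} = -2$ ($L{\left(y,l \right)} = -7 + 5 = -2$)
$7 \left(\left(-1\right) \left(-94\right)\right) L{\left(-3,-1 \right)} = 7 \left(\left(-1\right) \left(-94\right)\right) \left(-2\right) = 7 \cdot 94 \left(-2\right) = 658 \left(-2\right) = -1316$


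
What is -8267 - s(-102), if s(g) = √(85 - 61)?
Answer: -8267 - 2*√6 ≈ -8271.9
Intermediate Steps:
s(g) = 2*√6 (s(g) = √24 = 2*√6)
-8267 - s(-102) = -8267 - 2*√6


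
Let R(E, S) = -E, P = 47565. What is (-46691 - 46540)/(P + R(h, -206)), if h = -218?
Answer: -93231/47783 ≈ -1.9511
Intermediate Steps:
(-46691 - 46540)/(P + R(h, -206)) = (-46691 - 46540)/(47565 - 1*(-218)) = -93231/(47565 + 218) = -93231/47783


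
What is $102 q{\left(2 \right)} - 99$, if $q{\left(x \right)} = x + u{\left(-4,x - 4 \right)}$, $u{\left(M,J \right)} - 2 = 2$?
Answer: $513$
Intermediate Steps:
$u{\left(M,J \right)} = 4$ ($u{\left(M,J \right)} = 2 + 2 = 4$)
$q{\left(x \right)} = 4 + x$ ($q{\left(x \right)} = x + 4 = 4 + x$)
$102 q{\left(2 \right)} - 99 = 102 \left(4 + 2\right) - 99 = 102 \cdot 6 - 99 = 612 - 99 = 513$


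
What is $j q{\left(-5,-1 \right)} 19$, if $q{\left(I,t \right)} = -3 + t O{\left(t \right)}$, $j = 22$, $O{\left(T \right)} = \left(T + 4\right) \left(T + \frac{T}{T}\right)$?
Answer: $-1254$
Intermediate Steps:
$O{\left(T \right)} = \left(1 + T\right) \left(4 + T\right)$ ($O{\left(T \right)} = \left(4 + T\right) \left(T + 1\right) = \left(4 + T\right) \left(1 + T\right) = \left(1 + T\right) \left(4 + T\right)$)
$q{\left(I,t \right)} = -3 + t \left(4 + t^{2} + 5 t\right)$
$j q{\left(-5,-1 \right)} 19 = 22 \left(-3 - \left(4 + \left(-1\right)^{2} + 5 \left(-1\right)\right)\right) 19 = 22 \left(-3 - \left(4 + 1 - 5\right)\right) 19 = 22 \left(-3 - 0\right) 19 = 22 \left(-3 + 0\right) 19 = 22 \left(-3\right) 19 = \left(-66\right) 19 = -1254$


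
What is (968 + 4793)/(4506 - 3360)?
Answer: 5761/1146 ≈ 5.0271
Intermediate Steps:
(968 + 4793)/(4506 - 3360) = 5761/1146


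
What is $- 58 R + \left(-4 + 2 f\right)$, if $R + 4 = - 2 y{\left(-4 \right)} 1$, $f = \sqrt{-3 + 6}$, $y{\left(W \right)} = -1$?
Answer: $112 + 2 \sqrt{3} \approx 115.46$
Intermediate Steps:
$f = \sqrt{3} \approx 1.732$
$R = -2$ ($R = -4 + \left(-2\right) \left(-1\right) 1 = -4 + 2 \cdot 1 = -4 + 2 = -2$)
$- 58 R + \left(-4 + 2 f\right) = \left(-58\right) \left(-2\right) - \left(4 - 2 \sqrt{3}\right) = 116 - \left(4 - 2 \sqrt{3}\right) = 112 + 2 \sqrt{3}$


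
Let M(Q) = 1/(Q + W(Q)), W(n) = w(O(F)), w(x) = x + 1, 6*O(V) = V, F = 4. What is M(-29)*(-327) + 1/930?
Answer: 228103/19065 ≈ 11.964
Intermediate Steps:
O(V) = V/6
w(x) = 1 + x
W(n) = 5/3 (W(n) = 1 + (⅙)*4 = 1 + ⅔ = 5/3)
M(Q) = 1/(5/3 + Q) (M(Q) = 1/(Q + 5/3) = 1/(5/3 + Q))
M(-29)*(-327) + 1/930 = (3/(5 + 3*(-29)))*(-327) + 1/930 = (3/(5 - 87))*(-327) + 1/930 = (3/(-82))*(-327) + 1/930 = (3*(-1/82))*(-327) + 1/930 = -3/82*(-327) + 1/930 = 981/82 + 1/930 = 228103/19065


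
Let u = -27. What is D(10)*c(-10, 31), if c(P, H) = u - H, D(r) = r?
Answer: -580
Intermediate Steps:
c(P, H) = -27 - H
D(10)*c(-10, 31) = 10*(-27 - 1*31) = 10*(-27 - 31) = 10*(-58) = -580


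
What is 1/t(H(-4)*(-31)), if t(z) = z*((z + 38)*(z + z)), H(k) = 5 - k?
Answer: -1/37519362 ≈ -2.6653e-8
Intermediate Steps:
t(z) = 2*z²*(38 + z) (t(z) = z*((38 + z)*(2*z)) = z*(2*z*(38 + z)) = 2*z²*(38 + z))
1/t(H(-4)*(-31)) = 1/(2*((5 - 1*(-4))*(-31))²*(38 + (5 - 1*(-4))*(-31))) = 1/(2*((5 + 4)*(-31))²*(38 + (5 + 4)*(-31))) = 1/(2*(9*(-31))²*(38 + 9*(-31))) = 1/(2*(-279)²*(38 - 279)) = 1/(2*77841*(-241)) = 1/(-37519362) = -1/37519362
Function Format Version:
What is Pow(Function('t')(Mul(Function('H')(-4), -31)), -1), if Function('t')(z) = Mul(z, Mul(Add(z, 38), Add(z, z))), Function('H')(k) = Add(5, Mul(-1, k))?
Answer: Rational(-1, 37519362) ≈ -2.6653e-8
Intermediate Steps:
Function('t')(z) = Mul(2, Pow(z, 2), Add(38, z)) (Function('t')(z) = Mul(z, Mul(Add(38, z), Mul(2, z))) = Mul(z, Mul(2, z, Add(38, z))) = Mul(2, Pow(z, 2), Add(38, z)))
Pow(Function('t')(Mul(Function('H')(-4), -31)), -1) = Pow(Mul(2, Pow(Mul(Add(5, Mul(-1, -4)), -31), 2), Add(38, Mul(Add(5, Mul(-1, -4)), -31))), -1) = Pow(Mul(2, Pow(Mul(Add(5, 4), -31), 2), Add(38, Mul(Add(5, 4), -31))), -1) = Pow(Mul(2, Pow(Mul(9, -31), 2), Add(38, Mul(9, -31))), -1) = Pow(Mul(2, Pow(-279, 2), Add(38, -279)), -1) = Pow(Mul(2, 77841, -241), -1) = Pow(-37519362, -1) = Rational(-1, 37519362)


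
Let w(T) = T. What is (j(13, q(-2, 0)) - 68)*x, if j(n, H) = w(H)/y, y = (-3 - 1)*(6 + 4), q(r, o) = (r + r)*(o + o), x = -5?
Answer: 340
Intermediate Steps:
q(r, o) = 4*o*r (q(r, o) = (2*r)*(2*o) = 4*o*r)
y = -40 (y = -4*10 = -40)
j(n, H) = -H/40 (j(n, H) = H/(-40) = H*(-1/40) = -H/40)
(j(13, q(-2, 0)) - 68)*x = (-0*(-2)/10 - 68)*(-5) = (-1/40*0 - 68)*(-5) = (0 - 68)*(-5) = -68*(-5) = 340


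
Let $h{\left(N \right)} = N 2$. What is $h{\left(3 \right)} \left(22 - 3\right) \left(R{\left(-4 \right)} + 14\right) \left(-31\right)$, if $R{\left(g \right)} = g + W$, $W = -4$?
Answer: $-21204$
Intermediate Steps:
$h{\left(N \right)} = 2 N$
$R{\left(g \right)} = -4 + g$ ($R{\left(g \right)} = g - 4 = -4 + g$)
$h{\left(3 \right)} \left(22 - 3\right) \left(R{\left(-4 \right)} + 14\right) \left(-31\right) = 2 \cdot 3 \left(22 - 3\right) \left(\left(-4 - 4\right) + 14\right) \left(-31\right) = 6 \cdot 19 \left(-8 + 14\right) \left(-31\right) = 6 \cdot 19 \cdot 6 \left(-31\right) = 6 \cdot 114 \left(-31\right) = 684 \left(-31\right) = -21204$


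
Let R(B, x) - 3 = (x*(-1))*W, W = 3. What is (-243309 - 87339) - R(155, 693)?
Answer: -328572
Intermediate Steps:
R(B, x) = 3 - 3*x (R(B, x) = 3 + (x*(-1))*3 = 3 - x*3 = 3 - 3*x)
(-243309 - 87339) - R(155, 693) = (-243309 - 87339) - (3 - 3*693) = -330648 - (3 - 2079) = -330648 - 1*(-2076) = -330648 + 2076 = -328572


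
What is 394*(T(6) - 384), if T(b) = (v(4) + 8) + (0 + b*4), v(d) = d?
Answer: -137112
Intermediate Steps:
T(b) = 12 + 4*b (T(b) = (4 + 8) + (0 + b*4) = 12 + (0 + 4*b) = 12 + 4*b)
394*(T(6) - 384) = 394*((12 + 4*6) - 384) = 394*((12 + 24) - 384) = 394*(36 - 384) = 394*(-348) = -137112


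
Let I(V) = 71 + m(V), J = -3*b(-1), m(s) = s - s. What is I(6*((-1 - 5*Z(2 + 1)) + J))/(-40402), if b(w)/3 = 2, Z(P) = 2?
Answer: -71/40402 ≈ -0.0017573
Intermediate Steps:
b(w) = 6 (b(w) = 3*2 = 6)
m(s) = 0
J = -18 (J = -3*6 = -18)
I(V) = 71 (I(V) = 71 + 0 = 71)
I(6*((-1 - 5*Z(2 + 1)) + J))/(-40402) = 71/(-40402) = 71*(-1/40402) = -71/40402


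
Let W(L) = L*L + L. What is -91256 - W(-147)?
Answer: -112718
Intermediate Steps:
W(L) = L + L² (W(L) = L² + L = L + L²)
-91256 - W(-147) = -91256 - (-147)*(1 - 147) = -91256 - (-147)*(-146) = -91256 - 1*21462 = -91256 - 21462 = -112718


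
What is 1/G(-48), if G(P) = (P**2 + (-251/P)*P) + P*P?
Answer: 1/4357 ≈ 0.00022952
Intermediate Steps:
G(P) = -251 + 2*P**2 (G(P) = (P**2 - 251) + P**2 = (-251 + P**2) + P**2 = -251 + 2*P**2)
1/G(-48) = 1/(-251 + 2*(-48)**2) = 1/(-251 + 2*2304) = 1/(-251 + 4608) = 1/4357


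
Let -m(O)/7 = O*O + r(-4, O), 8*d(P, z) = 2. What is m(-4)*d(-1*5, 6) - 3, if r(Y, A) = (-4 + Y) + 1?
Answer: -75/4 ≈ -18.750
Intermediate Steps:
d(P, z) = ¼ (d(P, z) = (⅛)*2 = ¼)
r(Y, A) = -3 + Y
m(O) = 49 - 7*O² (m(O) = -7*(O*O + (-3 - 4)) = -7*(O² - 7) = -7*(-7 + O²) = 49 - 7*O²)
m(-4)*d(-1*5, 6) - 3 = (49 - 7*(-4)²)*(¼) - 3 = (49 - 7*16)*(¼) - 3 = (49 - 112)*(¼) - 3 = -63*¼ - 3 = -63/4 - 3 = -75/4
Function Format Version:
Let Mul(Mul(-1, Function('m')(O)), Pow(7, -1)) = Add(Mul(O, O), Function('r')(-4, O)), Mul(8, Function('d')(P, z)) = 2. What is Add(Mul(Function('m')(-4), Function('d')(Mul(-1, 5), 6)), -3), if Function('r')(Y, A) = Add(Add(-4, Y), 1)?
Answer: Rational(-75, 4) ≈ -18.750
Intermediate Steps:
Function('d')(P, z) = Rational(1, 4) (Function('d')(P, z) = Mul(Rational(1, 8), 2) = Rational(1, 4))
Function('r')(Y, A) = Add(-3, Y)
Function('m')(O) = Add(49, Mul(-7, Pow(O, 2))) (Function('m')(O) = Mul(-7, Add(Mul(O, O), Add(-3, -4))) = Mul(-7, Add(Pow(O, 2), -7)) = Mul(-7, Add(-7, Pow(O, 2))) = Add(49, Mul(-7, Pow(O, 2))))
Add(Mul(Function('m')(-4), Function('d')(Mul(-1, 5), 6)), -3) = Add(Mul(Add(49, Mul(-7, Pow(-4, 2))), Rational(1, 4)), -3) = Add(Mul(Add(49, Mul(-7, 16)), Rational(1, 4)), -3) = Add(Mul(Add(49, -112), Rational(1, 4)), -3) = Add(Mul(-63, Rational(1, 4)), -3) = Add(Rational(-63, 4), -3) = Rational(-75, 4)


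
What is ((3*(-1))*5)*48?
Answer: -720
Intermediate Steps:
((3*(-1))*5)*48 = -3*5*48 = -15*48 = -720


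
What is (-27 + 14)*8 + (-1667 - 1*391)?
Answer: -2162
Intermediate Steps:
(-27 + 14)*8 + (-1667 - 1*391) = -13*8 + (-1667 - 391) = -104 - 2058 = -2162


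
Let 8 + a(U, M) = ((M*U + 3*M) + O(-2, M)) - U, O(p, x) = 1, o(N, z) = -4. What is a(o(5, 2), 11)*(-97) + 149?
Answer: 1507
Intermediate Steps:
a(U, M) = -7 - U + 3*M + M*U (a(U, M) = -8 + (((M*U + 3*M) + 1) - U) = -8 + (((3*M + M*U) + 1) - U) = -8 + ((1 + 3*M + M*U) - U) = -8 + (1 - U + 3*M + M*U) = -7 - U + 3*M + M*U)
a(o(5, 2), 11)*(-97) + 149 = (-7 - 1*(-4) + 3*11 + 11*(-4))*(-97) + 149 = (-7 + 4 + 33 - 44)*(-97) + 149 = -14*(-97) + 149 = 1358 + 149 = 1507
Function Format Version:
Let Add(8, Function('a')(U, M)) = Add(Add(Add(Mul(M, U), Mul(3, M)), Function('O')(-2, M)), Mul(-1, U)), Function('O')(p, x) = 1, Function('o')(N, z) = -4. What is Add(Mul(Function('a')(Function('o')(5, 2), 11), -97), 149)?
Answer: 1507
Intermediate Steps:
Function('a')(U, M) = Add(-7, Mul(-1, U), Mul(3, M), Mul(M, U)) (Function('a')(U, M) = Add(-8, Add(Add(Add(Mul(M, U), Mul(3, M)), 1), Mul(-1, U))) = Add(-8, Add(Add(Add(Mul(3, M), Mul(M, U)), 1), Mul(-1, U))) = Add(-8, Add(Add(1, Mul(3, M), Mul(M, U)), Mul(-1, U))) = Add(-8, Add(1, Mul(-1, U), Mul(3, M), Mul(M, U))) = Add(-7, Mul(-1, U), Mul(3, M), Mul(M, U)))
Add(Mul(Function('a')(Function('o')(5, 2), 11), -97), 149) = Add(Mul(Add(-7, Mul(-1, -4), Mul(3, 11), Mul(11, -4)), -97), 149) = Add(Mul(Add(-7, 4, 33, -44), -97), 149) = Add(Mul(-14, -97), 149) = Add(1358, 149) = 1507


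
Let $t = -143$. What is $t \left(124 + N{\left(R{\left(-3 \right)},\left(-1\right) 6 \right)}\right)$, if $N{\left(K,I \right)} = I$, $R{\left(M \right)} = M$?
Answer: $-16874$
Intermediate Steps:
$t \left(124 + N{\left(R{\left(-3 \right)},\left(-1\right) 6 \right)}\right) = - 143 \left(124 - 6\right) = \left(-143\right) 118 = -16874$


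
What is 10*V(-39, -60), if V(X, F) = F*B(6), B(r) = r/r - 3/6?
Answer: -300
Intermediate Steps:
B(r) = ½ (B(r) = 1 - 3*⅙ = 1 - ½ = ½)
V(X, F) = F/2 (V(X, F) = F*(½) = F/2)
10*V(-39, -60) = 10*((½)*(-60)) = 10*(-30) = -300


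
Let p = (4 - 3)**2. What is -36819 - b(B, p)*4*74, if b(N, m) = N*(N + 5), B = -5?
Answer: -36819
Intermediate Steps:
p = 1 (p = 1**2 = 1)
b(N, m) = N*(5 + N)
-36819 - b(B, p)*4*74 = -36819 - (-5*(5 - 5))*4*74 = -36819 - (-5*0)*296 = -36819 - 0*296 = -36819 - 1*0 = -36819 + 0 = -36819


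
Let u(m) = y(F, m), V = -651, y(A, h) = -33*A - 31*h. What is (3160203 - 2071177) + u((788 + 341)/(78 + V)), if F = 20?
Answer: 623668717/573 ≈ 1.0884e+6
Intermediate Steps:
u(m) = -660 - 31*m (u(m) = -33*20 - 31*m = -660 - 31*m)
(3160203 - 2071177) + u((788 + 341)/(78 + V)) = (3160203 - 2071177) + (-660 - 31*(788 + 341)/(78 - 651)) = 1089026 + (-660 - 34999/(-573)) = 1089026 + (-660 - 34999*(-1)/573) = 1089026 + (-660 - 31*(-1129/573)) = 1089026 + (-660 + 34999/573) = 1089026 - 343181/573 = 623668717/573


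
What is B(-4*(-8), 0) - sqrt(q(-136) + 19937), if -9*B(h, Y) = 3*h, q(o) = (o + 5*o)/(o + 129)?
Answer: -32/3 - 5*sqrt(39305)/7 ≈ -152.28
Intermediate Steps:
q(o) = 6*o/(129 + o) (q(o) = (6*o)/(129 + o) = 6*o/(129 + o))
B(h, Y) = -h/3
B(-4*(-8), 0) - sqrt(q(-136) + 19937) = -(-4)*(-8)/3 - sqrt(6*(-136)/(129 - 136) + 19937) = -1/3*32 - sqrt(6*(-136)/(-7) + 19937) = -32/3 - sqrt(6*(-136)*(-1/7) + 19937) = -32/3 - sqrt(816/7 + 19937) = -32/3 - sqrt(140375/7) = -32/3 - 5*sqrt(39305)/7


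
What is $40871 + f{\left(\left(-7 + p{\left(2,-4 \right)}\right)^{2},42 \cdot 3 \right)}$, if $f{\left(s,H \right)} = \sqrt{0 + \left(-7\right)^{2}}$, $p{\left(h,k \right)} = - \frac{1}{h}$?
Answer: $40878$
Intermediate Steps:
$f{\left(s,H \right)} = 7$ ($f{\left(s,H \right)} = \sqrt{0 + 49} = \sqrt{49} = 7$)
$40871 + f{\left(\left(-7 + p{\left(2,-4 \right)}\right)^{2},42 \cdot 3 \right)} = 40871 + 7 = 40878$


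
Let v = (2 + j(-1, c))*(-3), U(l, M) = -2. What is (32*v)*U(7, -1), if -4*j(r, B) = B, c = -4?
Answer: 576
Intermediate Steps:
j(r, B) = -B/4
v = -9 (v = (2 - ¼*(-4))*(-3) = (2 + 1)*(-3) = 3*(-3) = -9)
(32*v)*U(7, -1) = (32*(-9))*(-2) = -288*(-2) = 576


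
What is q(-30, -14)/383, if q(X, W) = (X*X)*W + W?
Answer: -12614/383 ≈ -32.935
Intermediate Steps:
q(X, W) = W + W*X**2 (q(X, W) = X**2*W + W = W*X**2 + W = W + W*X**2)
q(-30, -14)/383 = -14*(1 + (-30)**2)/383 = -14*(1 + 900)*(1/383) = -14*901*(1/383) = -12614*1/383 = -12614/383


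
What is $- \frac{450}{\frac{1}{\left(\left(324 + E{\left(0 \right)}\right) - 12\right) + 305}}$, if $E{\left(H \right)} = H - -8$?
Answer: $-281250$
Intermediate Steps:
$E{\left(H \right)} = 8 + H$ ($E{\left(H \right)} = H + 8 = 8 + H$)
$- \frac{450}{\frac{1}{\left(\left(324 + E{\left(0 \right)}\right) - 12\right) + 305}} = - \frac{450}{\frac{1}{\left(\left(324 + \left(8 + 0\right)\right) - 12\right) + 305}} = - \frac{450}{\frac{1}{\left(\left(324 + 8\right) - 12\right) + 305}} = - \frac{450}{\frac{1}{\left(332 - 12\right) + 305}} = - \frac{450}{\frac{1}{320 + 305}} = - \frac{450}{\frac{1}{625}} = - 450 \frac{1}{\frac{1}{625}} = \left(-450\right) 625 = -281250$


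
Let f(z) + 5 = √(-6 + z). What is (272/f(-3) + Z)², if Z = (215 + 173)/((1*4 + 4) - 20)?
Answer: 41905/9 + 3472*I ≈ 4656.1 + 3472.0*I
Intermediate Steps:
f(z) = -5 + √(-6 + z)
Z = -97/3 (Z = 388/((4 + 4) - 20) = 388/(8 - 20) = 388/(-12) = 388*(-1/12) = -97/3 ≈ -32.333)
(272/f(-3) + Z)² = (272/(-5 + √(-6 - 3)) - 97/3)² = (272/(-5 + √(-9)) - 97/3)² = (272/(-5 + 3*I) - 97/3)² = (272*((-5 - 3*I)/34) - 97/3)² = (8*(-5 - 3*I) - 97/3)² = (-97/3 + 8*(-5 - 3*I))²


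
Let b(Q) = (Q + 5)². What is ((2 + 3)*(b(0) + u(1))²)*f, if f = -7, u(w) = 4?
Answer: -29435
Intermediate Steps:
b(Q) = (5 + Q)²
((2 + 3)*(b(0) + u(1))²)*f = ((2 + 3)*((5 + 0)² + 4)²)*(-7) = (5*(5² + 4)²)*(-7) = (5*(25 + 4)²)*(-7) = (5*29²)*(-7) = (5*841)*(-7) = 4205*(-7) = -29435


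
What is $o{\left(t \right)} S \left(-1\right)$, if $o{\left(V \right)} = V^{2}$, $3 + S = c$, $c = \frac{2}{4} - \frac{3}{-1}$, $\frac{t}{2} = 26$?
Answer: $-1352$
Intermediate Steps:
$t = 52$ ($t = 2 \cdot 26 = 52$)
$c = \frac{7}{2}$ ($c = 2 \cdot \frac{1}{4} - -3 = \frac{1}{2} + 3 = \frac{7}{2} \approx 3.5$)
$S = \frac{1}{2}$ ($S = -3 + \frac{7}{2} = \frac{1}{2} \approx 0.5$)
$o{\left(t \right)} S \left(-1\right) = 52^{2} \cdot \frac{1}{2} \left(-1\right) = 2704 \left(- \frac{1}{2}\right) = -1352$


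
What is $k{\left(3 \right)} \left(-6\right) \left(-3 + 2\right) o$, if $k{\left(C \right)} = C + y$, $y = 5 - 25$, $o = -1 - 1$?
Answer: $204$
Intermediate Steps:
$o = -2$
$y = -20$ ($y = 5 - 25 = -20$)
$k{\left(C \right)} = -20 + C$ ($k{\left(C \right)} = C - 20 = -20 + C$)
$k{\left(3 \right)} \left(-6\right) \left(-3 + 2\right) o = \left(-20 + 3\right) \left(-6\right) \left(-3 + 2\right) \left(-2\right) = \left(-17\right) \left(-6\right) \left(\left(-1\right) \left(-2\right)\right) = 102 \cdot 2 = 204$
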